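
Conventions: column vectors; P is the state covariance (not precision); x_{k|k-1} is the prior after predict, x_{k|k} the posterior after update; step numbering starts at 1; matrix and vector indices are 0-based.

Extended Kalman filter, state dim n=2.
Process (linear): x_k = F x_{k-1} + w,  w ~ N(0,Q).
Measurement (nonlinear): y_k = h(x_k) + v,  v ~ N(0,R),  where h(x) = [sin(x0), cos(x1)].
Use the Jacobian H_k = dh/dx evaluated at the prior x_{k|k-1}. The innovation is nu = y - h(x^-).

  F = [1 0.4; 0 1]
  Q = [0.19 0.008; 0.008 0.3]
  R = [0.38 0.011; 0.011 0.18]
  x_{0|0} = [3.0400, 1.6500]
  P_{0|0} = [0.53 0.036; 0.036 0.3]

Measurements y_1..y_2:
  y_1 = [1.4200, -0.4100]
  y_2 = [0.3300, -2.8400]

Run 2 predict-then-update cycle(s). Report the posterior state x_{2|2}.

x_post = [3.0556, 3.6847]

step 1: x^-=[3.7000, 1.6500]  P^-=[0.7968 0.1640; 0.1640 0.6000]  H_jac=[-0.8481 0.0000; 0.0000 -0.9969]  S=[0.9531 0.1497; 0.1497 0.7762]  K=[-0.6970 -0.0762; -0.0257 -0.7656]  nu=[1.9498, -0.3309]  x^+=[2.3661, 1.8532]  P^+=[0.3133 0.0215; 0.0215 0.1385]
step 2: x^-=[3.1074, 1.8532]  P^-=[0.5426 0.0849; 0.0849 0.4385]  H_jac=[-0.9994 0.0000; 0.0000 -0.9604]  S=[0.9220 0.0925; 0.0925 0.5845]  K=[-0.5835 -0.0472; -0.0201 -0.7174]  nu=[0.2958, -2.5614]  x^+=[3.0556, 3.6847]  P^+=[0.2224 0.0155; 0.0155 0.1347]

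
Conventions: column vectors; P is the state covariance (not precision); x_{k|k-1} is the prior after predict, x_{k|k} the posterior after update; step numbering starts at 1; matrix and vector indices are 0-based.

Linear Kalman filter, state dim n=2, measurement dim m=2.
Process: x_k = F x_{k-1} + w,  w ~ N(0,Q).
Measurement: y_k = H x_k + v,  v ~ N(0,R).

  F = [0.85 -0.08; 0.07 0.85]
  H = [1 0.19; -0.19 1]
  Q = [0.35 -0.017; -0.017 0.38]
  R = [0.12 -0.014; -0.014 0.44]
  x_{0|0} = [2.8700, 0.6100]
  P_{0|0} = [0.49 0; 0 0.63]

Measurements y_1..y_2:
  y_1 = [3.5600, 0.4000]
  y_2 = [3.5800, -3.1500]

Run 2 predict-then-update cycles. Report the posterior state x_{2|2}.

x_post = [3.5860, -0.9240]

step 1: x^-=[2.3907, 0.7194]  P^-=[0.7081 -0.0307; -0.0307 0.8376]  S=[0.8466 -0.0190; -0.0190 1.3148]  K=[0.8269 -0.1137; 0.1661 0.6439]  nu=[1.0326, 0.1348]  x^+=[3.2292, 0.9778]  P^+=[0.1086 -0.0410; -0.0410 0.2732]
step 2: x^-=[2.6666, 1.0572]  P^-=[0.4358 -0.0585; -0.0585 0.5730]  S=[0.5542 -0.0443; -0.0443 1.0510]  K=[0.7580 -0.1025; 0.1358 0.5615]  nu=[0.7125, -3.7005]  x^+=[3.5860, -0.9240]  P^+=[0.0994 -0.0368; -0.0368 0.2382]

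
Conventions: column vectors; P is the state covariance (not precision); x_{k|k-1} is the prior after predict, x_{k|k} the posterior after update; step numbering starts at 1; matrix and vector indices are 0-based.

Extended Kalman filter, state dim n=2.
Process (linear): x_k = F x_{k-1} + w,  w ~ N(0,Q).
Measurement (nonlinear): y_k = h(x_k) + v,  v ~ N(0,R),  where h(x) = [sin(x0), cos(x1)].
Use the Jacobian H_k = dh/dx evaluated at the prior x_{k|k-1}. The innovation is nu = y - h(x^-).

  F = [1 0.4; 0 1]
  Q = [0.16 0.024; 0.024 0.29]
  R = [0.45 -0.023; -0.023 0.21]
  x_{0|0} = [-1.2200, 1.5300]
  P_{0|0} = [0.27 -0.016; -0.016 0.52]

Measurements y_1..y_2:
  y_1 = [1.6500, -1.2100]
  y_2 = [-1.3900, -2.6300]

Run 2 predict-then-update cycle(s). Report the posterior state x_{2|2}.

x_post = [2.2667, 3.9836]

step 1: x^-=[-0.6080, 1.5300]  P^-=[0.5004 0.2160; 0.2160 0.8100]  H_jac=[0.8208 0.0000; 0.0000 -0.9992]  S=[0.7871 -0.2001; -0.2001 1.0187]  K=[0.4925 -0.1151; 0.0244 -0.7897]  nu=[2.2212, -1.2508]  x^+=[0.6300, 2.5720]  P^+=[0.2733 0.0355; 0.0355 0.1665]
step 2: x^-=[1.6588, 2.5720]  P^-=[0.4883 0.1261; 0.1261 0.4565]  H_jac=[-0.0879 0.0000; 0.0000 -0.5393]  S=[0.4538 -0.0170; -0.0170 0.3428]  K=[-0.1022 -0.2035; -0.0515 -0.7208]  nu=[-2.3861, -1.7879]  x^+=[2.2667, 3.9836]  P^+=[0.4701 0.0749; 0.0749 0.2785]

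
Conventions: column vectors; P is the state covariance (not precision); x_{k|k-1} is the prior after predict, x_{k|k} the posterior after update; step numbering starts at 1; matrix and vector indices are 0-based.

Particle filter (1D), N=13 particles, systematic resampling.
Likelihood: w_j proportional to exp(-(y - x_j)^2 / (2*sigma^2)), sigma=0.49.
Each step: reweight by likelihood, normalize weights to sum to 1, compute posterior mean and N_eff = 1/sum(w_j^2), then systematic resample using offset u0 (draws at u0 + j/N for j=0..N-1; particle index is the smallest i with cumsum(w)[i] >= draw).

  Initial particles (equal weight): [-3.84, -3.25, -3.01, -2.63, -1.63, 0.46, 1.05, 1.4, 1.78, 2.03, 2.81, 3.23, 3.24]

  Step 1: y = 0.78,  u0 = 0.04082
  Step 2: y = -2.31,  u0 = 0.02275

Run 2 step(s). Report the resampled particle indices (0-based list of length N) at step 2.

resampled_idx = [0, 0, 0, 1, 1, 2, 2, 2, 3, 3, 3, 4, 4]

step 1: w=[0.0000, 0.0000, 0.0000, 0.0000, 0.0000, 0.3544, 0.3769, 0.1970, 0.0547, 0.0169, 0.0001, 0.0000, 0.0000]  mean=0.9665  Neff=3.2286  idx=[5, 5, 5, 5, 5, 6, 6, 6, 6, 7, 7, 7, 8]
step 2: w=[0.1999, 0.1999, 0.1999, 0.1999, 0.1999, 0.0001, 0.0001, 0.0001, 0.0001, 0.0000, 0.0000, 0.0000, 0.0000]  mean=0.4603  Neff=5.0043  idx=[0, 0, 0, 1, 1, 2, 2, 2, 3, 3, 3, 4, 4]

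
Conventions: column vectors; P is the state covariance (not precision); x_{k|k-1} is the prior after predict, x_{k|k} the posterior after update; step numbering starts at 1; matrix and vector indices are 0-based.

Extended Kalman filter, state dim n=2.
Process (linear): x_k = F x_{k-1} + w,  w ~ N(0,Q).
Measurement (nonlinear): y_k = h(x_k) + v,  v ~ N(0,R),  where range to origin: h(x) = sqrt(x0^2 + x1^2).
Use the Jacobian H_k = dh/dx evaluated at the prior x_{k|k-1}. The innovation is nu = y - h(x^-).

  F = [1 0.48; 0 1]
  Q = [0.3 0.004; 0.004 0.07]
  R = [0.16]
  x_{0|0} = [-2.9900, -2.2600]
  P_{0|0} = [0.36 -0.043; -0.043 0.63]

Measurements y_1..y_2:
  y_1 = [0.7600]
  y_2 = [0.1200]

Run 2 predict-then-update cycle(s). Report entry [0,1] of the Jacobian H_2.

step 1: x^-=[-4.0748, -2.2600]  P^-=[0.7639 0.2634; 0.2634 0.7000]  H_jac=[-0.8745 -0.4850]  S=[1.1323]  K=[-0.7028; -0.5033]  nu=[-3.8996]  x^+=[-1.3342, -0.2974]  P^+=[0.2046 -0.1371; -0.1371 0.4132]
step 2: x^-=[-1.4770, -0.2974]  P^-=[0.4682 0.0652; 0.0652 0.4832]  H_jac=[-0.9803 -0.1974]  S=[0.6540]  K=[-0.7215; -0.2436]  nu=[-1.3866]  x^+=[-0.4766, 0.0404]  P^+=[0.1278 -0.0497; -0.0497 0.4444]

H_jac[0,1] = -0.1974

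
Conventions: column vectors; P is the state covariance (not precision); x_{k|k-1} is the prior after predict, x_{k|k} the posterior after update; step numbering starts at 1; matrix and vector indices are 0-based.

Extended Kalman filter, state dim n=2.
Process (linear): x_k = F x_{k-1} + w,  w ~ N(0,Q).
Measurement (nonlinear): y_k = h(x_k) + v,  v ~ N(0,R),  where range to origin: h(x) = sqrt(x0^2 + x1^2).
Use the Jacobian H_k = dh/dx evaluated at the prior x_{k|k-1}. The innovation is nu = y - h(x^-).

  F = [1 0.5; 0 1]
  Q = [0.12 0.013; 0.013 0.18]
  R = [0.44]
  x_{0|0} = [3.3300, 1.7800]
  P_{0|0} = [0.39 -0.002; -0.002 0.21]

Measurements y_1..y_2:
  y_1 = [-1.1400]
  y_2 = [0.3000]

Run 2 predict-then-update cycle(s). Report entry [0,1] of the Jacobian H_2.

H_jac[0,1] = 0.2680

step 1: x^-=[4.2200, 1.7800]  P^-=[0.5605 0.1160; 0.1160 0.3900]  H_jac=[0.9214 0.3886]  S=[1.0578]  K=[0.5308; 0.2443]  nu=[-5.7200]  x^+=[1.1837, 0.3825]  P^+=[0.2624 -0.0212; -0.0212 0.3269]
step 2: x^-=[1.3749, 0.3825]  P^-=[0.4430 0.1552; 0.1552 0.5069]  H_jac=[0.9634 0.2680]  S=[0.9677]  K=[0.4840; 0.2949]  nu=[-1.1271]  x^+=[0.8294, 0.0501]  P^+=[0.2163 0.0171; 0.0171 0.4227]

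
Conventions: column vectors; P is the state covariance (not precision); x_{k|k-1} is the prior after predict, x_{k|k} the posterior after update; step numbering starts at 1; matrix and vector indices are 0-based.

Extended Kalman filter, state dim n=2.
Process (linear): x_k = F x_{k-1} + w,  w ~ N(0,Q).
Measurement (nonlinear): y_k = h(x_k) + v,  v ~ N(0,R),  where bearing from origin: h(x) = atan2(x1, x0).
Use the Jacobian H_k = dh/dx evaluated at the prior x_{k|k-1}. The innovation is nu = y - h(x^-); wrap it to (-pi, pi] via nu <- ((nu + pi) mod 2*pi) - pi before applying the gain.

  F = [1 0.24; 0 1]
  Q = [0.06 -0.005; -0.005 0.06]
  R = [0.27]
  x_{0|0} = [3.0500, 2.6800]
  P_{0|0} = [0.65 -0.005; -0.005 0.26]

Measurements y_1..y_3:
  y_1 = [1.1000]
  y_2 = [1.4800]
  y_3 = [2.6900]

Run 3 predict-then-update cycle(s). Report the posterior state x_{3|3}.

step 1: x^-=[3.6932, 2.6800]  P^-=[0.7226 0.0524; 0.0524 0.3200]  H_jac=[-0.1287 0.1774]  S=[0.2896]  K=[-0.2890; 0.1727]  nu=[0.4723]  x^+=[3.5567, 2.7615]  P^+=[0.6984 0.0669; 0.0669 0.3114]
step 2: x^-=[4.2195, 2.7615]  P^-=[0.8084 0.1366; 0.1366 0.3714]  H_jac=[-0.1086 0.1659]  S=[0.2848]  K=[-0.2286; 0.1643]  nu=[0.9005]  x^+=[4.0136, 2.9095]  P^+=[0.7935 0.1473; 0.1473 0.3637]
step 3: x^-=[4.7119, 2.9095]  P^-=[0.9452 0.2296; 0.2296 0.4237]  H_jac=[-0.0949 0.1536]  S=[0.2818]  K=[-0.1930; 0.1537]  nu=[2.1368]  x^+=[4.2994, 3.2379]  P^+=[0.9347 0.2379; 0.2379 0.4170]

x_post = [4.2994, 3.2379]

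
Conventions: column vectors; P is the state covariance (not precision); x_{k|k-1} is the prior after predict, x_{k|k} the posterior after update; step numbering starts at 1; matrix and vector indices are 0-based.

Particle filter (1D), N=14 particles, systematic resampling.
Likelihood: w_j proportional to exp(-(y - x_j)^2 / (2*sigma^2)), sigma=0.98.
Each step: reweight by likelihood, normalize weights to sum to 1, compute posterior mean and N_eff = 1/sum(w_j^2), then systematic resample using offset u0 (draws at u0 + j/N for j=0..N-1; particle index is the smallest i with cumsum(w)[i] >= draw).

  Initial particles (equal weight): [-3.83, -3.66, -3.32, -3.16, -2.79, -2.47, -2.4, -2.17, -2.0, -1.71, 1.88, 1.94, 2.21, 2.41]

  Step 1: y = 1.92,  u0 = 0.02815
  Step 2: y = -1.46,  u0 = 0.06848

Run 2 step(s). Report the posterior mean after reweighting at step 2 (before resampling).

post_mean = 1.9744

step 1: w=[0.0000, 0.0000, 0.0000, 0.0000, 0.0000, 0.0000, 0.0000, 0.0000, 0.0001, 0.0003, 0.2602, 0.2603, 0.2492, 0.2298]  mean=2.0980  Neff=3.9936  idx=[10, 10, 10, 10, 11, 11, 11, 12, 12, 12, 12, 13, 13, 13]
step 2: w=[0.1244, 0.1244, 0.1244, 0.1244, 0.1008, 0.1008, 0.1008, 0.0373, 0.0373, 0.0373, 0.0373, 0.0170, 0.0170, 0.0170]  mean=1.9744  Neff=10.1250  idx=[0, 1, 1, 2, 2, 3, 3, 4, 5, 6, 6, 8, 10, 13]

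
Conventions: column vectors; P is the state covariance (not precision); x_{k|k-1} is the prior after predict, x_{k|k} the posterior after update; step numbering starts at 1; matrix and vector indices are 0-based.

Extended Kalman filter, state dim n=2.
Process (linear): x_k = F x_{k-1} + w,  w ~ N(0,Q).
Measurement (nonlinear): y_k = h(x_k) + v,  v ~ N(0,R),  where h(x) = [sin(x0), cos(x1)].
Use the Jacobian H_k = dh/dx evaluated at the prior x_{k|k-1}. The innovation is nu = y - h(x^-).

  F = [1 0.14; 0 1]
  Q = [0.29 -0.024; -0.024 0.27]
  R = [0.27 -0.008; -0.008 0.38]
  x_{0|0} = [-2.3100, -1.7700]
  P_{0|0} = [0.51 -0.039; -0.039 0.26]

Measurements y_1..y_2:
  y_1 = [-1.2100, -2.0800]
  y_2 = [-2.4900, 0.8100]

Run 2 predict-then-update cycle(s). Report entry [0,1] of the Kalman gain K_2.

K[0,1] = -0.0116

step 1: x^-=[-2.5578, -1.7700]  P^-=[0.7942 -0.0266; -0.0266 0.5300]  H_jac=[-0.8344 0.0000; 0.0000 0.9802]  S=[0.8229 0.0138; 0.0138 0.8892]  K=[-0.8050 -0.0169; 0.0172 0.5840]  nu=[-0.6588, -1.8821]  x^+=[-1.9957, -2.8804]  P^+=[0.2603 0.0000; 0.0000 0.2262]
step 2: x^-=[-2.3990, -2.8804]  P^-=[0.5548 0.0077; 0.0077 0.4962]  H_jac=[-0.7367 0.0000; 0.0000 0.2582]  S=[0.5711 -0.0095; -0.0095 0.4131]  K=[-0.7158 -0.0116; -0.0048 0.3101]  nu=[-1.8138, 1.7761]  x^+=[-1.1212, -2.3210]  P^+=[0.2622 0.0051; 0.0051 0.4565]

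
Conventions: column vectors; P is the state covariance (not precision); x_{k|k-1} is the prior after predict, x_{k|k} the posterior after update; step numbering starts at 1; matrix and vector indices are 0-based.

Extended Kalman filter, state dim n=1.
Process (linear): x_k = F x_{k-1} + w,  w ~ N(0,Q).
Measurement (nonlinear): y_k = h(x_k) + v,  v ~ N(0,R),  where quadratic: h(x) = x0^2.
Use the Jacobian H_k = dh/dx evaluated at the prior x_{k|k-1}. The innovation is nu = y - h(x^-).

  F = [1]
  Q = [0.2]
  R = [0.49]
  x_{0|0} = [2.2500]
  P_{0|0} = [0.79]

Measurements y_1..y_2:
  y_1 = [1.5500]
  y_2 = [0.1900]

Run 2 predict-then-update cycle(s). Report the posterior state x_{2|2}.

x_post = [0.9428]

step 1: x^-=[2.2500]  P^-=[0.9900]  H_jac=[4.5000]  S=[20.5375]  K=[0.2169]  nu=[-3.5125]  x^+=[1.4881]  P^+=[0.0236]
step 2: x^-=[1.4881]  P^-=[0.2236]  H_jac=[2.9761]  S=[2.4707]  K=[0.2694]  nu=[-2.0243]  x^+=[0.9428]  P^+=[0.0443]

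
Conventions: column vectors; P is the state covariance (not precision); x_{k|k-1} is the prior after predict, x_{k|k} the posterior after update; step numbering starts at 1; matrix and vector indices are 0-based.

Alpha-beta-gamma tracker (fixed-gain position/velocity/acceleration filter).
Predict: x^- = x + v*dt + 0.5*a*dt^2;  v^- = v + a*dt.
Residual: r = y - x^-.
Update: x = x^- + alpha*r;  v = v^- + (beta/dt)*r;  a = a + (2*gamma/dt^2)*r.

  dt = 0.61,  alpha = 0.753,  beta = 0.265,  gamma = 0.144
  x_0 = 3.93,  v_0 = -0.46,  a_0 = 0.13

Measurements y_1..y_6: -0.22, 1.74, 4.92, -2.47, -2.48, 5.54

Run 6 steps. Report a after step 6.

step 1: x_pred=3.6736  r=-3.8936  x^+=0.7417  v^+=-2.0722  a^+=-2.8836
step 2: x_pred=-1.0588  r=2.7988  x^+=1.0487  v^+=-2.6153  a^+=-0.7173
step 3: x_pred=-0.6801  r=5.6001  x^+=3.5368  v^+=-0.6200  a^+=3.6170
step 4: x_pred=3.8315  r=-6.3015  x^+=-0.9135  v^+=-1.1512  a^+=-1.2602
step 5: x_pred=-1.8502  r=-0.6298  x^+=-2.3244  v^+=-2.1935  a^+=-1.7477
step 6: x_pred=-3.9876  r=9.5276  x^+=3.1867  v^+=0.8795  a^+=5.6266

a_post = 5.6266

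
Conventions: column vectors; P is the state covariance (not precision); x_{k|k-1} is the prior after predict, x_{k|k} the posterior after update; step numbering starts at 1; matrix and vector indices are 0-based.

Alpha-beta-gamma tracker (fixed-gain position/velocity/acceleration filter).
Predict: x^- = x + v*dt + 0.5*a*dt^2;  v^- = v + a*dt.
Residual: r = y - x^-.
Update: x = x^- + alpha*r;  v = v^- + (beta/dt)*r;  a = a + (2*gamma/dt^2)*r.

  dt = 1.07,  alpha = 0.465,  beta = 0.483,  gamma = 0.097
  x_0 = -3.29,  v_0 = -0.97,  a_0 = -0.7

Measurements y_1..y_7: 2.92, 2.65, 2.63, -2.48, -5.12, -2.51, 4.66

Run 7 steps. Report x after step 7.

step 1: x_pred=-4.7286  r=7.6486  x^+=-1.1720  v^+=1.7336  a^+=0.5960
step 2: x_pred=1.0241  r=1.6259  x^+=1.7802  v^+=3.1053  a^+=0.8715
step 3: x_pred=5.6017  r=-2.9717  x^+=4.2199  v^+=2.6964  a^+=0.3680
step 4: x_pred=7.3156  r=-9.7956  x^+=2.7607  v^+=-1.3317  a^+=-1.2919
step 5: x_pred=0.5963  r=-5.7163  x^+=-2.0618  v^+=-5.2943  a^+=-2.2605
step 6: x_pred=-9.0207  r=6.5107  x^+=-5.9932  v^+=-4.7740  a^+=-1.1572
step 7: x_pred=-11.7639  r=16.4239  x^+=-4.1268  v^+=1.4015  a^+=1.6257

x_post = -4.1268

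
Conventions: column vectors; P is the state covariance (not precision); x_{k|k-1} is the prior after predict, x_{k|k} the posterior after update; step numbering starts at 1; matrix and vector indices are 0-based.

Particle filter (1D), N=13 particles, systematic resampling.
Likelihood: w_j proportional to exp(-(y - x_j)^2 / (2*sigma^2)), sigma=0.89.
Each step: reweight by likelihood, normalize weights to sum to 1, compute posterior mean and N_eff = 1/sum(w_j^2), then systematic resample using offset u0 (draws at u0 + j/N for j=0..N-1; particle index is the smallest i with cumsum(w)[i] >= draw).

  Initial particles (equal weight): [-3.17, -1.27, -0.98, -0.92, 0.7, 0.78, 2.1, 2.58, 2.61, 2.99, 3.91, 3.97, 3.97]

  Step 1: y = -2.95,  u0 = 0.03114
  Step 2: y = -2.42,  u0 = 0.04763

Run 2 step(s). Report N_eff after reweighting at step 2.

N_eff = 12.0932

step 1: w=[0.7466, 0.1296, 0.0664, 0.0571, 0.0002, 0.0001, 0.0000, 0.0000, 0.0000, 0.0000, 0.0000, 0.0000, 0.0000]  mean=-2.6487  Neff=1.7187  idx=[0, 0, 0, 0, 0, 0, 0, 0, 0, 0, 1, 2, 3]
step 2: w=[0.0881, 0.0881, 0.0881, 0.0881, 0.0881, 0.0881, 0.0881, 0.0881, 0.0881, 0.0881, 0.0545, 0.0339, 0.0304]  mean=-2.9237  Neff=12.0932  idx=[0, 1, 2, 3, 4, 4, 5, 6, 7, 8, 9, 10, 12]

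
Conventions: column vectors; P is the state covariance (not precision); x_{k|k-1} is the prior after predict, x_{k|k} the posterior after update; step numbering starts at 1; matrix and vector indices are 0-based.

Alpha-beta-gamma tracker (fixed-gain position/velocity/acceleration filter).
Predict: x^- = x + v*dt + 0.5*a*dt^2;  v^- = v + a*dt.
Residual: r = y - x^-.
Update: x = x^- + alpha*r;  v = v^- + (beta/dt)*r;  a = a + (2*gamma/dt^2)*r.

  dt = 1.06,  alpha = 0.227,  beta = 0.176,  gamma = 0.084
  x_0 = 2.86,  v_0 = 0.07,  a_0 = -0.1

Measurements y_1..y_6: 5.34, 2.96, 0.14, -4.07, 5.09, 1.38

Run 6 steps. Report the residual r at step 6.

step 1: x_pred=2.8780  r=2.4620  x^+=3.4369  v^+=0.3728  a^+=0.2681
step 2: x_pred=3.9827  r=-1.0227  x^+=3.7505  v^+=0.4872  a^+=0.1152
step 3: x_pred=4.3317  r=-4.1917  x^+=3.3801  v^+=-0.0867  a^+=-0.5115
step 4: x_pred=3.0009  r=-7.0709  x^+=1.3958  v^+=-1.8029  a^+=-1.5688
step 5: x_pred=-1.3966  r=6.4866  x^+=0.0758  v^+=-2.3888  a^+=-0.5989
step 6: x_pred=-2.7927  r=4.1727  x^+=-1.8455  v^+=-2.3308  a^+=0.0250

resid = 4.1727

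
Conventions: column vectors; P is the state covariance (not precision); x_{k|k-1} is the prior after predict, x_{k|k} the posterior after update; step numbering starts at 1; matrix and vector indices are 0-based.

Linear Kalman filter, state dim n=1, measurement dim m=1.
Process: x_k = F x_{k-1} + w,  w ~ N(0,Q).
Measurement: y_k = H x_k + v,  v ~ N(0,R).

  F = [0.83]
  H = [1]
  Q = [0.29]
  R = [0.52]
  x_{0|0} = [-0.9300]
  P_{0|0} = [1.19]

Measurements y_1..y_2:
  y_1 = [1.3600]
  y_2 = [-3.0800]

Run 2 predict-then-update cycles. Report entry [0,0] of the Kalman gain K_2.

K[0,0] = 0.5066

step 1: x^-=[-0.7719]  P^-=[1.1098]  S=[1.6298]  K=[0.6809]  nu=[2.1319]  x^+=[0.6798]  P^+=[0.3541]
step 2: x^-=[0.5642]  P^-=[0.5339]  S=[1.0539]  K=[0.5066]  nu=[-3.6442]  x^+=[-1.2820]  P^+=[0.2634]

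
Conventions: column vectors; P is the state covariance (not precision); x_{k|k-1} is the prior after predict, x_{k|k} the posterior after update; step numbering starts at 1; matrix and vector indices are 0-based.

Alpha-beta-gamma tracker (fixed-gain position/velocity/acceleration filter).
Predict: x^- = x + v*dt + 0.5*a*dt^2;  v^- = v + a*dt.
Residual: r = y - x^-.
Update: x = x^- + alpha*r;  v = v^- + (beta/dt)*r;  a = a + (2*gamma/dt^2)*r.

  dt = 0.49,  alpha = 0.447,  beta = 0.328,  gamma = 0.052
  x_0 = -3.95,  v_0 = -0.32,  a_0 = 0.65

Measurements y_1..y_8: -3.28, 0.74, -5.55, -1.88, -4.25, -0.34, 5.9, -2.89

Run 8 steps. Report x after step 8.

x_post = 1.3098

step 1: x_pred=-4.0288  r=0.7488  x^+=-3.6941  v^+=0.4997  a^+=0.9743
step 2: x_pred=-3.3322  r=4.0722  x^+=-1.5119  v^+=3.7030  a^+=2.7382
step 3: x_pred=0.6313  r=-6.1813  x^+=-2.1318  v^+=0.9071  a^+=0.0608
step 4: x_pred=-1.6800  r=-0.2000  x^+=-1.7694  v^+=0.8030  a^+=-0.0258
step 5: x_pred=-1.3790  r=-2.8710  x^+=-2.6623  v^+=-1.1315  a^+=-1.2694
step 6: x_pred=-3.3692  r=3.0292  x^+=-2.0151  v^+=0.2742  a^+=0.0427
step 7: x_pred=-1.8756  r=7.7756  x^+=1.6001  v^+=5.5000  a^+=3.4107
step 8: x_pred=4.7045  r=-7.5945  x^+=1.3098  v^+=2.0876  a^+=0.1211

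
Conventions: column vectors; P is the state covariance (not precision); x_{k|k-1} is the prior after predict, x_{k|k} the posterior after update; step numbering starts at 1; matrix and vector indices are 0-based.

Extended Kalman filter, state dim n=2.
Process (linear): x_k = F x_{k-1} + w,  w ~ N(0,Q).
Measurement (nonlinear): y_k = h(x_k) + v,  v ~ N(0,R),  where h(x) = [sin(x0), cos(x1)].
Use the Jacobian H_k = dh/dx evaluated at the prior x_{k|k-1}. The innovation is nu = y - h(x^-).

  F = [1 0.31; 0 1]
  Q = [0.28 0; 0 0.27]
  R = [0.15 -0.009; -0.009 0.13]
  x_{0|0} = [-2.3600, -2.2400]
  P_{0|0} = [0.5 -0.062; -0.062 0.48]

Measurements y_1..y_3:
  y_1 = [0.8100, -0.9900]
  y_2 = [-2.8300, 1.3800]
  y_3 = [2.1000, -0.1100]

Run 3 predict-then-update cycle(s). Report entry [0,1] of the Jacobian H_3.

H_jac[0,1] = 0.0000

step 1: x^-=[-3.0544, -2.2400]  P^-=[0.7877 0.0868; 0.0868 0.7500]  H_jac=[-0.9962 0.0000; 0.0000 0.7843]  S=[0.9317 -0.0768; -0.0768 0.5914]  K=[-0.8417 0.0058; -0.0109 0.9933]  nu=[0.8971, -0.3696]  x^+=[-3.8116, -2.6169]  P^+=[0.1268 0.0106; 0.0106 0.1648]
step 2: x^-=[-4.6229, -2.6169]  P^-=[0.4292 0.0617; 0.0617 0.4348]  H_jac=[-0.0894 0.0000; 0.0000 0.5009]  S=[0.1534 -0.0118; -0.0118 0.2391]  K=[-0.2410 0.1174; 0.0340 0.9125]  nu=[-3.8260, 2.2455]  x^+=[-3.4371, -0.6980]  P^+=[0.4163 0.0348; 0.0348 0.2362]
step 3: x^-=[-3.6535, -0.6980]  P^-=[0.7406 0.1080; 0.1080 0.5062]  H_jac=[-0.8718 0.0000; 0.0000 0.6427]  S=[0.7129 -0.0695; -0.0695 0.3391]  K=[-0.9038 0.0194; -0.0393 0.9514]  nu=[1.6102, -0.8761]  x^+=[-5.1257, -1.5948]  P^+=[0.1557 0.0166; 0.0166 0.1930]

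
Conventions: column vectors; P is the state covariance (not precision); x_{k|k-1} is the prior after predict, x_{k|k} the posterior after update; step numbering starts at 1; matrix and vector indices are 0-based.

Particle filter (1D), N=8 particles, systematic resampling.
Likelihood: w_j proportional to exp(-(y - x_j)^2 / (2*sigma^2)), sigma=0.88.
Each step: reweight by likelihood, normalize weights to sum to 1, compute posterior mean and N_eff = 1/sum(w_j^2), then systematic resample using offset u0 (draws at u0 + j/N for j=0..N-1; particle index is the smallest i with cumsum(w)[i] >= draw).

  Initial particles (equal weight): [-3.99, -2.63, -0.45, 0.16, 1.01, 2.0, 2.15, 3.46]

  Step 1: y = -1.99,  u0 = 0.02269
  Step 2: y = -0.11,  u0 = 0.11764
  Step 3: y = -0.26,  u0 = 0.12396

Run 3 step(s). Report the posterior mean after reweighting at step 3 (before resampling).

post_mean = -0.4500

step 1: w=[0.0679, 0.6896, 0.1943, 0.0454, 0.0027, 0.0000, 0.0000, 0.0000]  mean=-2.1620  Neff=1.9229  idx=[0, 1, 1, 1, 1, 1, 2, 2]
step 2: w=[0.0000, 0.0085, 0.0085, 0.0085, 0.0085, 0.0085, 0.4786, 0.4786]  mean=-0.5432  Neff=2.1809  idx=[6, 6, 6, 6, 7, 7, 7, 7]
step 3: w=[0.1250, 0.1250, 0.1250, 0.1250, 0.1250, 0.1250, 0.1250, 0.1250]  mean=-0.4500  Neff=8.0000  idx=[0, 1, 2, 3, 4, 5, 6, 7]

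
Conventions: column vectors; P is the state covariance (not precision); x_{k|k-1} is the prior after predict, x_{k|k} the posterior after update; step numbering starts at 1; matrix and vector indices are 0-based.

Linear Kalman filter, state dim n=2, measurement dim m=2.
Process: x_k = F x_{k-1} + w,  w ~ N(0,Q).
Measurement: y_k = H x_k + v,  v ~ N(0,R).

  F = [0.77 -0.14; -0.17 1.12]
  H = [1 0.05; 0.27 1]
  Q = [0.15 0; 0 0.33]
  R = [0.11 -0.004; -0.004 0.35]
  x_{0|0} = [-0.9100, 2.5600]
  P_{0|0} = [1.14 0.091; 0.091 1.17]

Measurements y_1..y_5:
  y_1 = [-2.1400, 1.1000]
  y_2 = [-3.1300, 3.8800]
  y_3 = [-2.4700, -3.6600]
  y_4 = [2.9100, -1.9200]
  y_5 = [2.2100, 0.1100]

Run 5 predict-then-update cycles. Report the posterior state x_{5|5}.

x_post = [1.8737, -1.0032]

step 1: x^-=[-1.0591, 3.0219]  P^-=[0.8292 -0.2520; -0.2520 1.7959]  S=[0.9185 0.0542; 0.0542 2.0703]  K=[0.8913 -0.0369; -0.2263 0.8405]  nu=[-1.2320, -1.6359]  x^+=[-2.0967, 1.9256]  P^+=[0.1004 -0.0436; -0.0436 0.3069]
step 2: x^-=[-1.8840, 2.5131]  P^-=[0.2249 -0.0999; -0.0999 0.7344]  S=[0.3268 -0.0078; -0.0078 1.0469]  K=[0.6723 -0.0324; -0.1772 0.6745]  nu=[-1.3716, 1.8756]  x^+=[-2.8669, 4.0212]  P^+=[0.0758 -0.0345; -0.0345 0.2461]
step 3: x^-=[-2.7705, 4.9911]  P^-=[0.2072 -0.0791; -0.0791 0.6540]  S=[0.3109 0.0045; 0.0045 0.9764]  K=[0.6541 -0.0267; -0.1585 0.6487]  nu=[0.0509, -7.9031]  x^+=[-2.5261, -0.1435]  P^+=[0.0736 -0.0318; -0.0318 0.2363]
step 4: x^-=[-1.9250, 0.2687]  P^-=[0.2052 -0.0749; -0.0749 0.6406]  S=[0.3093 0.0075; 0.0075 0.9651]  K=[0.6519 -0.0253; -0.1543 0.6440]  nu=[4.8216, -1.6690]  x^+=[1.2603, -1.5499]  P^+=[0.0734 -0.0313; -0.0313 0.2345]
step 5: x^-=[1.1874, -1.9502]  P^-=[0.2048 -0.0741; -0.0741 0.6381]  S=[0.3090 0.0081; 0.0081 0.9631]  K=[0.6515 -0.0250; -0.1534 0.6431]  nu=[1.1201, 1.7396]  x^+=[1.8737, -1.0032]  P^+=[0.0733 -0.0312; -0.0312 0.2341]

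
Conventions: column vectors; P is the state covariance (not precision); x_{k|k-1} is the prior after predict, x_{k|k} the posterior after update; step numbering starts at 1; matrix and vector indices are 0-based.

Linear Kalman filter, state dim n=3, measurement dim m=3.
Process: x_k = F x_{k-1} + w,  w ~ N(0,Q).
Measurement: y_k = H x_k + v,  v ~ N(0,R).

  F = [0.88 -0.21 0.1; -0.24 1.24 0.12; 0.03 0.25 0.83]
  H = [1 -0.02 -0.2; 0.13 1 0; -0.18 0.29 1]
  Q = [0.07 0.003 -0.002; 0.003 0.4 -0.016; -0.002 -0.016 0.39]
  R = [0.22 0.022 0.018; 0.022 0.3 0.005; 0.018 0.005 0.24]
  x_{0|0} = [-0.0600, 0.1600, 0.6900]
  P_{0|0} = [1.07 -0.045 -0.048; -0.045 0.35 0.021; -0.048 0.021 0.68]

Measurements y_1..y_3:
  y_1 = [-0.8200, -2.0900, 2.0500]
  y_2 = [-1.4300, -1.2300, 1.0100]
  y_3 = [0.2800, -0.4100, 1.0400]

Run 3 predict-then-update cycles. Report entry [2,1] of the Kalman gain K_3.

step 1: x^-=[-0.0174, 0.2956, 0.6109]  P^-=[0.9281 -0.3592 0.0164; -0.3592 1.0454 0.1852; 0.0164 0.1852 0.8869]  S=[1.1933 -0.2740 -0.4355; -0.2740 1.2677 0.5249; -0.4355 0.5249 1.3839]  K=[0.8012 -0.0512 0.0873; -0.1557 0.7224 0.0766; 0.1083 -0.1465 0.7672]  nu=[-0.6745, -2.3833, 1.3502]  x^+=[-0.3179, -1.2178, 1.9229]  P^+=[0.1915 -0.0222 0.0760; -0.0222 0.2166 -0.0476; 0.0760 -0.0476 0.2128]
step 2: x^-=[0.1683, -1.2030, 1.2820]  P^-=[0.2535 -0.1151 0.0675; -0.1151 0.7417 0.0062; 0.0675 0.0062 0.5340]  S=[0.4728 -0.0777 -0.1031; -0.0777 1.0161 0.2455; -0.1031 0.2455 0.8359]  K=[0.5177 -0.0574 0.0669; -0.1494 0.6871 0.0693; 0.0397 -0.1451 0.6740]  nu=[-1.3659, -0.0489, 0.1072]  x^+=[-0.5288, -1.0250, 1.3071]  P^+=[0.1241 -0.0216 0.0537; -0.0216 0.2060 -0.0463; 0.0537 -0.0463 0.1848]
step 3: x^-=[-0.1194, -0.9873, 0.8128]  P^-=[0.1965 -0.0995 0.0475; -0.0995 0.7226 0.0064; 0.0475 0.0064 0.5135]  S=[0.4223 -0.0687 -0.1048; -0.0687 1.0000 0.2366; -0.1048 0.2366 0.8176]  K=[0.4516 -0.0556 0.0535; -0.1445 0.6832 0.0697; 0.0100 -0.1436 0.6627]  nu=[0.5422, 0.5928, 0.4921]  x^+=[0.1188, -0.6263, 1.0591]  P^+=[0.1079 -0.0205 0.0461; -0.0205 0.2048 -0.0455; 0.0461 -0.0455 0.1800]

K[2,1] = -0.1436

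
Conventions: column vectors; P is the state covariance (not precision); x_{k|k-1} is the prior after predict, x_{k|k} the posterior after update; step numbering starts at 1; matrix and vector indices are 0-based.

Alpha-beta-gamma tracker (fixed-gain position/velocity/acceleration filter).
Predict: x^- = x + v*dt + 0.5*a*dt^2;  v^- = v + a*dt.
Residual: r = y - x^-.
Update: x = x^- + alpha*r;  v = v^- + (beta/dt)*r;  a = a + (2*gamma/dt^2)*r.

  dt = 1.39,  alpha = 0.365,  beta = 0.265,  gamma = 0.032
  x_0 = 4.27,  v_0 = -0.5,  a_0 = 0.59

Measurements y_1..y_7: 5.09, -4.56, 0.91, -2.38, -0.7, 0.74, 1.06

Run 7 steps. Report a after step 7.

a_post = 0.2529

step 1: x_pred=4.1450  r=0.9450  x^+=4.4899  v^+=0.5003  a^+=0.6213
step 2: x_pred=5.7855  r=-10.3455  x^+=2.0094  v^+=-0.6085  a^+=0.2786
step 3: x_pred=1.4328  r=-0.5228  x^+=1.2420  v^+=-0.3209  a^+=0.2613
step 4: x_pred=1.0484  r=-3.4284  x^+=-0.2030  v^+=-0.6113  a^+=0.1477
step 5: x_pred=-0.9099  r=0.2099  x^+=-0.8333  v^+=-0.3659  a^+=0.1547
step 6: x_pred=-1.1925  r=1.9325  x^+=-0.4871  v^+=0.2175  a^+=0.2187
step 7: x_pred=0.0265  r=1.0335  x^+=0.4037  v^+=0.7185  a^+=0.2529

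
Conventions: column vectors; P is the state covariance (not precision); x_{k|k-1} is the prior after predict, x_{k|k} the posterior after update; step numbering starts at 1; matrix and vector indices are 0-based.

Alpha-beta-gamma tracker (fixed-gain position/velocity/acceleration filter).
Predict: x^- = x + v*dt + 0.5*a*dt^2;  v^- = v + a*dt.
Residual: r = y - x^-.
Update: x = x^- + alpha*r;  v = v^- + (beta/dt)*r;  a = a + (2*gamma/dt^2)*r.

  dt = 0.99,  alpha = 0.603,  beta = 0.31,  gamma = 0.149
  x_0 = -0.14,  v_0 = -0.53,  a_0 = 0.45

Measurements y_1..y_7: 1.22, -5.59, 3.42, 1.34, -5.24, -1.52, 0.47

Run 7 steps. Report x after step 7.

step 1: x_pred=-0.4442  r=1.6642  x^+=0.5593  v^+=0.4366  a^+=0.9560
step 2: x_pred=1.4600  r=-7.0500  x^+=-2.7911  v^+=-0.8245  a^+=-1.1876
step 3: x_pred=-4.1894  r=7.6094  x^+=0.3991  v^+=0.3825  a^+=1.1261
step 4: x_pred=1.3296  r=0.0104  x^+=1.3359  v^+=1.5006  a^+=1.1292
step 5: x_pred=3.3748  r=-8.6148  x^+=-1.8199  v^+=-0.0790  a^+=-1.4901
step 6: x_pred=-2.6284  r=1.1084  x^+=-1.9600  v^+=-1.2072  a^+=-1.1531
step 7: x_pred=-3.7202  r=4.1902  x^+=-1.1935  v^+=-1.0366  a^+=0.1209

x_post = -1.1935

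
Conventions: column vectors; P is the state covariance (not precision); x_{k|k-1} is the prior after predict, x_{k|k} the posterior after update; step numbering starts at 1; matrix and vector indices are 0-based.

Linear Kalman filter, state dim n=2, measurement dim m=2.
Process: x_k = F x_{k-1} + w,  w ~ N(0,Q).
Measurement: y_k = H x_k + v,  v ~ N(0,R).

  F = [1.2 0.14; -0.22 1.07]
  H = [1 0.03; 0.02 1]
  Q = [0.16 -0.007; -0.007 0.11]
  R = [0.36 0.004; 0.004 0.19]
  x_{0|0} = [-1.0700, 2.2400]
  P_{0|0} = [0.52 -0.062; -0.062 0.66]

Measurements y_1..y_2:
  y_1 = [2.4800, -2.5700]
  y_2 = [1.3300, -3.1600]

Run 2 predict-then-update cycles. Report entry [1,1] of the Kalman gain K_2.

step 1: x^-=[-0.9704, 2.6322]  P^-=[0.9009 -0.1231; -0.1231 0.9200]  S=[1.2543 -0.0736; -0.0736 1.1054]  K=[0.7125 -0.0477; -0.0276 0.8282]  nu=[3.3714, -5.1828]  x^+=[1.6787, -1.7531]  P^+=[0.2566 -0.0113; -0.0113 0.1575]
step 2: x^-=[1.7690, -2.2451]  P^-=[0.5288 -0.0654; -0.0654 0.3080]  S=[0.8852 -0.0416; -0.0416 0.4956]  K=[0.5924 -0.0608; -0.0345 0.6160]  nu=[-0.3716, -0.9503]  x^+=[1.6067, -2.8176]  P^+=[0.2134 -0.0135; -0.0135 0.1172]

K[1,1] = 0.6160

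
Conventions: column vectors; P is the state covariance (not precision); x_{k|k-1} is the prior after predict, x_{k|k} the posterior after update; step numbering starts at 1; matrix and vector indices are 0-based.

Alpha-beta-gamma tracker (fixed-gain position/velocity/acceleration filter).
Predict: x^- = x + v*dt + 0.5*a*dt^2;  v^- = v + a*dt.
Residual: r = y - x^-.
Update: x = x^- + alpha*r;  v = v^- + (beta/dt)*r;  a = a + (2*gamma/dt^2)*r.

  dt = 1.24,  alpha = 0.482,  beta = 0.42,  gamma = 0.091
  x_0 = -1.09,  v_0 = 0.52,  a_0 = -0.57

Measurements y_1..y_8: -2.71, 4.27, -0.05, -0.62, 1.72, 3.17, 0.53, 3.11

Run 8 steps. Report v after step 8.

v_post = 0.4751

step 1: x_pred=-0.8834  r=-1.8266  x^+=-1.7638  v^+=-0.8055  a^+=-0.7862
step 2: x_pred=-3.3671  r=7.6371  x^+=0.3140  v^+=0.8064  a^+=0.1178
step 3: x_pred=1.4044  r=-1.4544  x^+=0.7034  v^+=0.4598  a^+=-0.0544
step 4: x_pred=1.2317  r=-1.8517  x^+=0.3392  v^+=-0.2349  a^+=-0.2736
step 5: x_pred=-0.1624  r=1.8824  x^+=0.7449  v^+=0.0635  a^+=-0.0508
step 6: x_pred=0.7846  r=2.3854  x^+=1.9344  v^+=0.8085  a^+=0.2316
step 7: x_pred=3.1150  r=-2.5850  x^+=1.8690  v^+=0.2201  a^+=-0.0744
step 8: x_pred=2.0848  r=1.0252  x^+=2.5789  v^+=0.4751  a^+=0.0470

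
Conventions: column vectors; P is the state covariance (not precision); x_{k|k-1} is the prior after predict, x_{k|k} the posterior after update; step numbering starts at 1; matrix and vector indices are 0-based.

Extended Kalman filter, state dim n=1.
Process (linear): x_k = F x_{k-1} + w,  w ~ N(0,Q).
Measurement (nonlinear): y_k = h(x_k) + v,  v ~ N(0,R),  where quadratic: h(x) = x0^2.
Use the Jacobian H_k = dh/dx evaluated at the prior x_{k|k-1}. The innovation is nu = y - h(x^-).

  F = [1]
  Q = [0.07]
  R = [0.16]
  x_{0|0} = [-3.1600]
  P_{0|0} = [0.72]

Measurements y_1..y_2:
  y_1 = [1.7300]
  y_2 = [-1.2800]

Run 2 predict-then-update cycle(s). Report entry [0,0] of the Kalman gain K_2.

K[0,0] = -0.2325

step 1: x^-=[-3.1600]  P^-=[0.7900]  H_jac=[-6.3200]  S=[31.7145]  K=[-0.1574]  nu=[-8.2556]  x^+=[-1.8603]  P^+=[0.0040]
step 2: x^-=[-1.8603]  P^-=[0.0740]  H_jac=[-3.7206]  S=[1.1842]  K=[-0.2325]  nu=[-4.7408]  x^+=[-0.7583]  P^+=[0.0100]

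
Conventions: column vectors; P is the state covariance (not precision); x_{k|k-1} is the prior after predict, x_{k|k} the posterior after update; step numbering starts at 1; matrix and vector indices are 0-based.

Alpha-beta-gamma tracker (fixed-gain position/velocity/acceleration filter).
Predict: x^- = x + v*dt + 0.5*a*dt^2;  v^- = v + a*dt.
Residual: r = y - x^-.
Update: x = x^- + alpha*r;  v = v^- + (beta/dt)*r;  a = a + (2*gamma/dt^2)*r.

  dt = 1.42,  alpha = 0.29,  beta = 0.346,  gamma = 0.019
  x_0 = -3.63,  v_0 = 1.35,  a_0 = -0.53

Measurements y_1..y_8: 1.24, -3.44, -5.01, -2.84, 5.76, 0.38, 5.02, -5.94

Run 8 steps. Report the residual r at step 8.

resid = -9.9495

step 1: x_pred=-2.2473  r=3.4873  x^+=-1.2360  v^+=1.4471  a^+=-0.4643
step 2: x_pred=0.3508  r=-3.7908  x^+=-0.7485  v^+=-0.1358  a^+=-0.5357
step 3: x_pred=-1.4815  r=-3.5285  x^+=-2.5048  v^+=-1.7563  a^+=-0.6022
step 4: x_pred=-5.6059  r=2.7659  x^+=-4.8038  v^+=-1.9375  a^+=-0.5501
step 5: x_pred=-8.1096  r=13.8696  x^+=-4.0874  v^+=0.6609  a^+=-0.2887
step 6: x_pred=-3.4401  r=3.8201  x^+=-2.3323  v^+=1.1817  a^+=-0.2167
step 7: x_pred=-0.8728  r=5.8928  x^+=0.8361  v^+=2.3098  a^+=-0.1057
step 8: x_pred=4.0095  r=-9.9495  x^+=1.1242  v^+=-0.2646  a^+=-0.2932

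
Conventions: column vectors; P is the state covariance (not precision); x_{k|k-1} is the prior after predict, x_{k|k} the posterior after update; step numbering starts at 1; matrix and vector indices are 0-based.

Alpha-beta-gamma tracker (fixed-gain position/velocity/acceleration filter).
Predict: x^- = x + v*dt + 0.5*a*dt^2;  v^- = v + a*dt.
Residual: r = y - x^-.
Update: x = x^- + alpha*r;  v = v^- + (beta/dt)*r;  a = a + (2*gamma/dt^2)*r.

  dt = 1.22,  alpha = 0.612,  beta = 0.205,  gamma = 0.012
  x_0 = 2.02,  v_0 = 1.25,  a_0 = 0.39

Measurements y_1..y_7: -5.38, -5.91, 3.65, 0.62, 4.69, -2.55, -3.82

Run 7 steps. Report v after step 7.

step 1: x_pred=3.8352  r=-9.2152  x^+=-1.8045  v^+=0.1773  a^+=0.2414
step 2: x_pred=-1.4085  r=-4.5015  x^+=-4.1634  v^+=-0.2845  a^+=0.1688
step 3: x_pred=-4.3849  r=8.0349  x^+=0.5325  v^+=1.2715  a^+=0.2984
step 4: x_pred=2.3058  r=-1.6858  x^+=1.2741  v^+=1.3523  a^+=0.2712
step 5: x_pred=3.1257  r=1.5643  x^+=4.0831  v^+=1.9460  a^+=0.2964
step 6: x_pred=6.6778  r=-9.2278  x^+=1.0304  v^+=0.7571  a^+=0.1476
step 7: x_pred=2.0639  r=-5.8839  x^+=-1.5371  v^+=-0.0515  a^+=0.0528

v_post = -0.0515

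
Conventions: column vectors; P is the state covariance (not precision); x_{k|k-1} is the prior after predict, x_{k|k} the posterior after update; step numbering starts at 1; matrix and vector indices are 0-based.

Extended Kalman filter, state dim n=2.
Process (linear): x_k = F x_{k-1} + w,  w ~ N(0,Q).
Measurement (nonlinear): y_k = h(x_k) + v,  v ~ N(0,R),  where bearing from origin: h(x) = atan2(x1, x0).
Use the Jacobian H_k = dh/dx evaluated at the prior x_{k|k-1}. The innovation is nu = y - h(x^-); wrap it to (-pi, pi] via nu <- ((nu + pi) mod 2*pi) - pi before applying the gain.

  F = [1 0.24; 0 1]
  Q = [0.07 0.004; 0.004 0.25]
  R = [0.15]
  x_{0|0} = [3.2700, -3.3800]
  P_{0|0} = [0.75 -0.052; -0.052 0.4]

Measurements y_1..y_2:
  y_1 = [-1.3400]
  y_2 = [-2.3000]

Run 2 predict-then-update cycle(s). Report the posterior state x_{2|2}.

x_post = [0.2400, -4.1055]

step 1: x^-=[2.4588, -3.3800]  P^-=[0.8181 0.0480; 0.0480 0.6500]  H_jac=[0.1935 0.1407]  S=[0.1961]  K=[0.8415; 0.5138]  nu=[-0.3981]  x^+=[2.1238, -3.5846]  P^+=[0.6792 -0.0368; -0.0368 0.5982]
step 2: x^-=[1.2635, -3.5846]  P^-=[0.7660 0.1108; 0.1108 0.8482]  H_jac=[0.2481 0.0875]  S=[0.2085]  K=[0.9583; 0.4877]  nu=[-1.0681]  x^+=[0.2400, -4.1055]  P^+=[0.5746 0.0133; 0.0133 0.7986]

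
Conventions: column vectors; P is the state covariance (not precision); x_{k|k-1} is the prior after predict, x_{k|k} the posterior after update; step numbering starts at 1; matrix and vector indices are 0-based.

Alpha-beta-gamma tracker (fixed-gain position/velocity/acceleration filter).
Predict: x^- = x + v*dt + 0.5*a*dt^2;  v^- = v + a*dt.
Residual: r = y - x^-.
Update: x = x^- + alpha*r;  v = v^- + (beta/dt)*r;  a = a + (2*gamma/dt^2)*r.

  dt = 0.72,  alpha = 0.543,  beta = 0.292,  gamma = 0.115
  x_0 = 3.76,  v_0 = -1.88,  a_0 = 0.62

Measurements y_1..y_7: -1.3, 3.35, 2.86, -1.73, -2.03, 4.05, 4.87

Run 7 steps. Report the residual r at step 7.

step 1: x_pred=2.5671  r=-3.8671  x^+=0.4673  v^+=-3.0019  a^+=-1.0957
step 2: x_pred=-1.9781  r=5.3281  x^+=0.9150  v^+=-1.6300  a^+=1.2682
step 3: x_pred=0.0702  r=2.7898  x^+=1.5850  v^+=0.4146  a^+=2.5060
step 4: x_pred=2.5331  r=-4.2631  x^+=0.2182  v^+=0.4900  a^+=0.6146
step 5: x_pred=0.7303  r=-2.7603  x^+=-0.7685  v^+=-0.1870  a^+=-0.6101
step 6: x_pred=-1.0613  r=5.1113  x^+=1.7141  v^+=1.4467  a^+=1.6577
step 7: x_pred=3.1854  r=1.6846  x^+=4.1001  v^+=3.3234  a^+=2.4051

resid = 1.6846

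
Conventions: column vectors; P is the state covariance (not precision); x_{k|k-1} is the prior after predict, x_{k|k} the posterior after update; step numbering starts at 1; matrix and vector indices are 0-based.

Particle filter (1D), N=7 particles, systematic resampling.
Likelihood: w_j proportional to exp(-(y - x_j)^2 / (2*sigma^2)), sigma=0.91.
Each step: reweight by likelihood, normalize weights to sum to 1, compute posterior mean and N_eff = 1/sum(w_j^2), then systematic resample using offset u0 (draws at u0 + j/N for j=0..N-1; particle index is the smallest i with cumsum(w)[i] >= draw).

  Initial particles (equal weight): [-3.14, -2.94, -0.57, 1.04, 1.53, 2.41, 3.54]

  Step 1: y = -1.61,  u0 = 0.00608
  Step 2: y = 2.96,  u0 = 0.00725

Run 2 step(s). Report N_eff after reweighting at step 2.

step 1: w=[0.2164, 0.3056, 0.4628, 0.0128, 0.0023, 0.0001, 0.0000]  mean=-1.8248  Neff=2.8200  idx=[0, 0, 1, 1, 2, 2, 2]
step 2: w=[0.0000, 0.0000, 0.0000, 0.0000, 0.3333, 0.3333, 0.3333]  mean=-0.5700  Neff=3.0000  idx=[4, 4, 4, 5, 5, 6, 6]

N_eff = 3.0000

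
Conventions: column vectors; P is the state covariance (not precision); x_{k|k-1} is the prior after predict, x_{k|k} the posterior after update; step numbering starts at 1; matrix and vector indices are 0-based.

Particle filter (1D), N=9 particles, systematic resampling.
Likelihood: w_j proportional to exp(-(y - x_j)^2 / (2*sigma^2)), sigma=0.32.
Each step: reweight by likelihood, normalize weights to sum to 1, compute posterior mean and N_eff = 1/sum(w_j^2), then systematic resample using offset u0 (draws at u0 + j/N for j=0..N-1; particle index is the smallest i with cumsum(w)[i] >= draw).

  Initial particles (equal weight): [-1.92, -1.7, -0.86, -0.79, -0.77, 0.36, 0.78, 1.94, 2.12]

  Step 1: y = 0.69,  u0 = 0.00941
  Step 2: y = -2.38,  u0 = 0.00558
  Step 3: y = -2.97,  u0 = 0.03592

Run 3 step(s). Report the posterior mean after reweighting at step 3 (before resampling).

step 1: w=[0.0000, 0.0000, 0.0000, 0.0000, 0.0000, 0.3792, 0.6204, 0.0003, 0.0000]  mean=0.6211  Neff=1.8915  idx=[5, 5, 5, 5, 6, 6, 6, 6, 6]
step 2: w=[0.2500, 0.2500, 0.2500, 0.2500, 0.0000, 0.0000, 0.0000, 0.0000, 0.0000]  mean=0.3600  Neff=4.0001  idx=[0, 0, 0, 1, 1, 2, 2, 3, 3]
step 3: w=[0.1111, 0.1111, 0.1111, 0.1111, 0.1111, 0.1111, 0.1111, 0.1111, 0.1111]  mean=0.3600  Neff=9.0000  idx=[0, 1, 2, 3, 4, 5, 6, 7, 8]

post_mean = 0.3600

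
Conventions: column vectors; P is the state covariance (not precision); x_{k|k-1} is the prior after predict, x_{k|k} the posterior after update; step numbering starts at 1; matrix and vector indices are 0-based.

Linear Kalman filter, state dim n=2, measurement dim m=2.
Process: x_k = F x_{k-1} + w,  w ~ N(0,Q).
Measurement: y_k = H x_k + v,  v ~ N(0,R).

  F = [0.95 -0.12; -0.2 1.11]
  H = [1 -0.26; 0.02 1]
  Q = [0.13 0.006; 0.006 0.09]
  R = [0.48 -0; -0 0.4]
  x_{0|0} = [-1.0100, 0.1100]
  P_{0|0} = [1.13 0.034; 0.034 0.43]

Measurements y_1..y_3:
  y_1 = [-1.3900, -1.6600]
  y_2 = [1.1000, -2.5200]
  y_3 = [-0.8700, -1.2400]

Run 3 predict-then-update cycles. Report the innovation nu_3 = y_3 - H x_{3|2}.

step 1: x^-=[-0.9727, 0.3241]  P^-=[1.1483 -0.2293; -0.2293 0.6499]  S=[1.7914 -0.3741; -0.3741 1.0412]  K=[0.6842 0.0477; -0.1004 0.5837]  nu=[-0.3330, -1.9646]  x^+=[-1.2942, -0.7892]  P^+=[0.3317 0.0124; 0.0124 0.2332]
step 2: x^-=[-1.1348, -0.6172]  P^-=[0.4298 -0.0747; -0.0747 0.3851]  S=[0.9747 -0.1658; -0.1658 0.7823]  K=[0.4633 0.0137; -0.0995 0.4693]  nu=[2.0743, -1.8801]  x^+=[-0.1997, -1.7059]  P^+=[0.2226 0.0010; 0.0010 0.1877]
step 3: x^-=[0.0150, -1.8536]  P^-=[0.3334 -0.0602; -0.0602 0.3297]  S=[0.8670 -0.1389; -0.1389 0.7274]  K=[0.4031 0.0034; -0.0990 0.4327]  nu=[-1.3669, 0.6133]  x^+=[-0.5340, -1.4530]  P^+=[0.1929 -0.0025; -0.0025 0.1731]

innov = [-1.3669, 0.6133]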